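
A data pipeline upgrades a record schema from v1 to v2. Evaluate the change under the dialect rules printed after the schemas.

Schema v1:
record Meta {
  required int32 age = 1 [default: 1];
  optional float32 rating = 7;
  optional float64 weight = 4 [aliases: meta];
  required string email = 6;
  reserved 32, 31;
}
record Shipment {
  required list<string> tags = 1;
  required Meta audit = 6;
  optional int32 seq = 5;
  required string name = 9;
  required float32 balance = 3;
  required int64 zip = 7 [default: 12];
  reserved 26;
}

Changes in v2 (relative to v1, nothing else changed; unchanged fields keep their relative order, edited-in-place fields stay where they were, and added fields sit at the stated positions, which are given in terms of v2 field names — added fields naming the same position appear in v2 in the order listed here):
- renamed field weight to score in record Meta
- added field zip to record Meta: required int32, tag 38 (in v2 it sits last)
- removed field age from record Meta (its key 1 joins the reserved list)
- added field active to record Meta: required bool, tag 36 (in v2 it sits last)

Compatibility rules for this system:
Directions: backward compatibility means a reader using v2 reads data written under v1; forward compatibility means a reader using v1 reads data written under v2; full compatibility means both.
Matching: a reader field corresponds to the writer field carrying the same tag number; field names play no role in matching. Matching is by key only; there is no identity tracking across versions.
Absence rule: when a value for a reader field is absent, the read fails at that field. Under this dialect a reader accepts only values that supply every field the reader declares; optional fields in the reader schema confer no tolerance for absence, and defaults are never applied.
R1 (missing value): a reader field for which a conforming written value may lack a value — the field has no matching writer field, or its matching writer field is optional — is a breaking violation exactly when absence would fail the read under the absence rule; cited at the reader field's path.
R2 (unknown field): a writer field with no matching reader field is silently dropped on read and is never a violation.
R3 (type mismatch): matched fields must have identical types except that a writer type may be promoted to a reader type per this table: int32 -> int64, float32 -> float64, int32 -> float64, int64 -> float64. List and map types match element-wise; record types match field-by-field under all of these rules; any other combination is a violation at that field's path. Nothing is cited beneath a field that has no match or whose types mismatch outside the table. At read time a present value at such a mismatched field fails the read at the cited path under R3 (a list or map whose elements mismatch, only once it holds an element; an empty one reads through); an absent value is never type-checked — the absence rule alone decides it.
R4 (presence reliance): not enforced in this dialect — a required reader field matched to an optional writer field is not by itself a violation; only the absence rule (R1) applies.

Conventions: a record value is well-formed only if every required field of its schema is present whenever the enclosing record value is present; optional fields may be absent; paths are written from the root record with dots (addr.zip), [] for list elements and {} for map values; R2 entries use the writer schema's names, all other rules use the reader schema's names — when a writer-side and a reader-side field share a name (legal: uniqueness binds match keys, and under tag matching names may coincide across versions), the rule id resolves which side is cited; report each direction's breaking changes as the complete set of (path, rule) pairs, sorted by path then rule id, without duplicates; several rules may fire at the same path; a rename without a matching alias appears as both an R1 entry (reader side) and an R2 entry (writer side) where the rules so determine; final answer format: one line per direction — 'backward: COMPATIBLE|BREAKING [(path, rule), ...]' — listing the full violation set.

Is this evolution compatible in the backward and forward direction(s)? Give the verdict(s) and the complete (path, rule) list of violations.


backward: BREAKING [(audit.active, R1), (audit.rating, R1), (audit.score, R1), (audit.zip, R1), (seq, R1)]; forward: BREAKING [(audit.age, R1), (audit.rating, R1), (audit.weight, R1), (seq, R1)]

the writer's type comes first in each Shipment pair
backward analysis of Shipment with v2 as reader and v1 as writer:
  tags: list<string> -> list<string>, writer required; from tags
  audit: Meta -> Meta, writer required; from audit
  seq: int32 -> int32, writer optional; from seq
  name: string -> string, writer required; from name
  balance: float32 -> float32, writer required; from balance
  zip: int64 -> int64, writer required; from zip
  audit.rating: float32 -> float32, writer optional; from audit.rating
  audit.score: float64 -> float64, writer optional; from audit.weight
  audit.email: string -> string, writer required; from audit.email
  audit.zip: no writer match
  audit.active: no writer match
  leftover writer field: audit.age
  R1 fires at audit.active
  R1 fires at audit.rating
  R1 fires at audit.score
  R1 fires at audit.zip
  R1 fires at seq
  backward on Shipment therefore BREAKING (5)
forward analysis of Shipment with v1 as reader and v2 as writer:
  tags: list<string> -> list<string>, writer required; from tags
  audit: Meta -> Meta, writer required; from audit
  seq: int32 -> int32, writer optional; from seq
  name: string -> string, writer required; from name
  balance: float32 -> float32, writer required; from balance
  zip: int64 -> int64, writer required; from zip
  audit.age: no writer match
  audit.rating: float32 -> float32, writer optional; from audit.rating
  audit.weight: float64 -> float64, writer optional; from audit.score
  audit.email: string -> string, writer required; from audit.email
  leftover writer field: audit.zip
  leftover writer field: audit.active
  R1 fires at audit.age
  R1 fires at audit.rating
  R1 fires at audit.weight
  R1 fires at seq
  forward on Shipment therefore BREAKING (4)


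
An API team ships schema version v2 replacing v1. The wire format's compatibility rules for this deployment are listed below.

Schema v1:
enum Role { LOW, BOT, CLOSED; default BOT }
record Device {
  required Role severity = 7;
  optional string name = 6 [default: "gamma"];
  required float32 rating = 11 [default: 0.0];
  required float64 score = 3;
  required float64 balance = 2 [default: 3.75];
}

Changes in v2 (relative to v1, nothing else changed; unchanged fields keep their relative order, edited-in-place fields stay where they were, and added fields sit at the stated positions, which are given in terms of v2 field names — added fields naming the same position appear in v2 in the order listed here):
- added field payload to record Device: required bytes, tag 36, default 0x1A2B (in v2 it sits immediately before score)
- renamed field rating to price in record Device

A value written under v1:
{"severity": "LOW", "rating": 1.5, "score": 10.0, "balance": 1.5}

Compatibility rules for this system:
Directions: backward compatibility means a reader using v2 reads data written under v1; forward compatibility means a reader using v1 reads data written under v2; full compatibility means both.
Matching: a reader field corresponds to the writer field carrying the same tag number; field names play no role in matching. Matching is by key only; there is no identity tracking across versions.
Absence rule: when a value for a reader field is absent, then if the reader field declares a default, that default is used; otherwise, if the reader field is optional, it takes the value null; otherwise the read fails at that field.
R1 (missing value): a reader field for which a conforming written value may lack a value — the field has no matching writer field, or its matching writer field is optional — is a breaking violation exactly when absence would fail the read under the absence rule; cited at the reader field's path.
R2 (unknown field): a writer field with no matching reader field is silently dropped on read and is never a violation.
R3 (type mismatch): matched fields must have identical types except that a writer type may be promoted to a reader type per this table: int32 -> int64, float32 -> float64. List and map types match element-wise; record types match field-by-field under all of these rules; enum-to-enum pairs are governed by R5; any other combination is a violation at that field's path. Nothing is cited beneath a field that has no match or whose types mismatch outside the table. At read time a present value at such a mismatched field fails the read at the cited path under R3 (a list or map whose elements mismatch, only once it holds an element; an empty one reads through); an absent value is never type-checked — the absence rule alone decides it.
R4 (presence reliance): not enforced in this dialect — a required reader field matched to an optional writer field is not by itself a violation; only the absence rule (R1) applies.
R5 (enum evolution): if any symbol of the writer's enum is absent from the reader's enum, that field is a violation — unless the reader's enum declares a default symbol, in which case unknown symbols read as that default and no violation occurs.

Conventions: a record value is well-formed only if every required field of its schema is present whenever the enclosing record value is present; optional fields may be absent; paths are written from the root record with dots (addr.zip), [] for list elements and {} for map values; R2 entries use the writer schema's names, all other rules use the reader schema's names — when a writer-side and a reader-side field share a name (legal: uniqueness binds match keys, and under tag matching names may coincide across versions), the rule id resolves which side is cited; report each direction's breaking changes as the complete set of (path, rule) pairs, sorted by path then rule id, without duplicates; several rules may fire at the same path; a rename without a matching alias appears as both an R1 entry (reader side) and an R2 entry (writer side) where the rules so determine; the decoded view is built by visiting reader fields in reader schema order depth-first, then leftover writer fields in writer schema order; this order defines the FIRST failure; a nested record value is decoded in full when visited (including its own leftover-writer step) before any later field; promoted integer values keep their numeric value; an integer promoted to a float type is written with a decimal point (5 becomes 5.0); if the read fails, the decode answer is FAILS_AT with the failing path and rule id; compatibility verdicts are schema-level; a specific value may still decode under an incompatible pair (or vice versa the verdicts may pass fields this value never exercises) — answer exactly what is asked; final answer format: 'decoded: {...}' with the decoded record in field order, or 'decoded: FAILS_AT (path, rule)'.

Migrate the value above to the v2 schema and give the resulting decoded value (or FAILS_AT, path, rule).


decoded: {"severity": "LOW", "name": "gamma", "price": 1.5, "payload": 0x1A2B, "score": 10.0, "balance": 1.5}

each type pair in Device: writer, then reader
decoding the Device value with the v2 reader:
  severity := "LOW"
  name := "gamma" (no value, default fills)
  price := 1.5 (from writer rating)
  payload := 0x1A2B (no value, default fills)
  score := 10.0
  balance := 1.5
  => decoded: {"severity": "LOW", "name": "gamma", "price": 1.5, "payload": 0x1A2B, "score": 10.0, "balance": 1.5}


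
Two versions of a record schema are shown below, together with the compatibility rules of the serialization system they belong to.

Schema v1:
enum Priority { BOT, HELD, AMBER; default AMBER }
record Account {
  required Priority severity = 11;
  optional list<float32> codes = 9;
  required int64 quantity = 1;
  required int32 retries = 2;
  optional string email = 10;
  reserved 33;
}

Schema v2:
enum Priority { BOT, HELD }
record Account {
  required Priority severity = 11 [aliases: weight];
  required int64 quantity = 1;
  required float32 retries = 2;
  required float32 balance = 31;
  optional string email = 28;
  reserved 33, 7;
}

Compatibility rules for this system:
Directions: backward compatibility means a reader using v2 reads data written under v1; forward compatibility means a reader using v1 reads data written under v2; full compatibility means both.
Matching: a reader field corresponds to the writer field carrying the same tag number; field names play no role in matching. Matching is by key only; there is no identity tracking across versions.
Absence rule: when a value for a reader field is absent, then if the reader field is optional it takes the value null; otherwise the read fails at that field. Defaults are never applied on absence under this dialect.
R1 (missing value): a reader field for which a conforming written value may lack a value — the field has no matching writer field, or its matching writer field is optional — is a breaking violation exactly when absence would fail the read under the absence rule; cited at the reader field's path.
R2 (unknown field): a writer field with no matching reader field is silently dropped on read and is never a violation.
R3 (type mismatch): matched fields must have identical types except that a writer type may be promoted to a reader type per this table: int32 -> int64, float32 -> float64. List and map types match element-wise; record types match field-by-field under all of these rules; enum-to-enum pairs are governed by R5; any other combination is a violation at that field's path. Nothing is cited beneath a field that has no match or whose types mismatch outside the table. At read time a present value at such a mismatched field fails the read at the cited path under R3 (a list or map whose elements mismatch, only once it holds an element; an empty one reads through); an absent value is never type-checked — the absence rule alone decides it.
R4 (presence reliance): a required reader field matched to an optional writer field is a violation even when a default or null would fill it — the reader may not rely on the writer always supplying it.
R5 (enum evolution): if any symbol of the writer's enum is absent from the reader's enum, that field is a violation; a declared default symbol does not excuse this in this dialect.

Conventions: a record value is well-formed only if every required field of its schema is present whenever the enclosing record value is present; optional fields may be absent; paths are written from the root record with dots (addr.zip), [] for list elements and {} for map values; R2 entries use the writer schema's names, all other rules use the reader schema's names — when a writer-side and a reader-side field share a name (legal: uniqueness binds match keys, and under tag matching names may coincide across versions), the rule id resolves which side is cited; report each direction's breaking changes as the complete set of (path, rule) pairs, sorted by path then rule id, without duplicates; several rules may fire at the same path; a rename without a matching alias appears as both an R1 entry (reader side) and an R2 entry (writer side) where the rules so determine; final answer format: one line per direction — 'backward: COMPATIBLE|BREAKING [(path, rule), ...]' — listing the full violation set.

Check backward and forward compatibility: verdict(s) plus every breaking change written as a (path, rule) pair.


backward: BREAKING [(balance, R1), (retries, R3), (severity, R5)]; forward: BREAKING [(retries, R3)]

the writer's type comes first in each Account pair
checking backward for Account: reader v2 against writer v1:
  severity <- severity (Priority -> Priority, writer required)
  quantity <- quantity (int64 -> int64, writer required)
  retries <- retries (int32 -> float32, writer required)
  balance has no writer counterpart
  email has no writer counterpart
  leftover writer field: codes
  leftover writer field: email
  violation R1 at balance
  violation R3 at retries
  violation R5 at severity
  => 3 violation(s): backward is BREAKING for Account
checking forward for Account: reader v1 against writer v2:
  severity <- severity (Priority -> Priority, writer required)
  codes has no writer counterpart
  quantity <- quantity (int64 -> int64, writer required)
  retries <- retries (float32 -> int32, writer required)
  email has no writer counterpart
  leftover writer field: balance
  leftover writer field: email
  violation R3 at retries
  => 1 violation(s): forward is BREAKING for Account


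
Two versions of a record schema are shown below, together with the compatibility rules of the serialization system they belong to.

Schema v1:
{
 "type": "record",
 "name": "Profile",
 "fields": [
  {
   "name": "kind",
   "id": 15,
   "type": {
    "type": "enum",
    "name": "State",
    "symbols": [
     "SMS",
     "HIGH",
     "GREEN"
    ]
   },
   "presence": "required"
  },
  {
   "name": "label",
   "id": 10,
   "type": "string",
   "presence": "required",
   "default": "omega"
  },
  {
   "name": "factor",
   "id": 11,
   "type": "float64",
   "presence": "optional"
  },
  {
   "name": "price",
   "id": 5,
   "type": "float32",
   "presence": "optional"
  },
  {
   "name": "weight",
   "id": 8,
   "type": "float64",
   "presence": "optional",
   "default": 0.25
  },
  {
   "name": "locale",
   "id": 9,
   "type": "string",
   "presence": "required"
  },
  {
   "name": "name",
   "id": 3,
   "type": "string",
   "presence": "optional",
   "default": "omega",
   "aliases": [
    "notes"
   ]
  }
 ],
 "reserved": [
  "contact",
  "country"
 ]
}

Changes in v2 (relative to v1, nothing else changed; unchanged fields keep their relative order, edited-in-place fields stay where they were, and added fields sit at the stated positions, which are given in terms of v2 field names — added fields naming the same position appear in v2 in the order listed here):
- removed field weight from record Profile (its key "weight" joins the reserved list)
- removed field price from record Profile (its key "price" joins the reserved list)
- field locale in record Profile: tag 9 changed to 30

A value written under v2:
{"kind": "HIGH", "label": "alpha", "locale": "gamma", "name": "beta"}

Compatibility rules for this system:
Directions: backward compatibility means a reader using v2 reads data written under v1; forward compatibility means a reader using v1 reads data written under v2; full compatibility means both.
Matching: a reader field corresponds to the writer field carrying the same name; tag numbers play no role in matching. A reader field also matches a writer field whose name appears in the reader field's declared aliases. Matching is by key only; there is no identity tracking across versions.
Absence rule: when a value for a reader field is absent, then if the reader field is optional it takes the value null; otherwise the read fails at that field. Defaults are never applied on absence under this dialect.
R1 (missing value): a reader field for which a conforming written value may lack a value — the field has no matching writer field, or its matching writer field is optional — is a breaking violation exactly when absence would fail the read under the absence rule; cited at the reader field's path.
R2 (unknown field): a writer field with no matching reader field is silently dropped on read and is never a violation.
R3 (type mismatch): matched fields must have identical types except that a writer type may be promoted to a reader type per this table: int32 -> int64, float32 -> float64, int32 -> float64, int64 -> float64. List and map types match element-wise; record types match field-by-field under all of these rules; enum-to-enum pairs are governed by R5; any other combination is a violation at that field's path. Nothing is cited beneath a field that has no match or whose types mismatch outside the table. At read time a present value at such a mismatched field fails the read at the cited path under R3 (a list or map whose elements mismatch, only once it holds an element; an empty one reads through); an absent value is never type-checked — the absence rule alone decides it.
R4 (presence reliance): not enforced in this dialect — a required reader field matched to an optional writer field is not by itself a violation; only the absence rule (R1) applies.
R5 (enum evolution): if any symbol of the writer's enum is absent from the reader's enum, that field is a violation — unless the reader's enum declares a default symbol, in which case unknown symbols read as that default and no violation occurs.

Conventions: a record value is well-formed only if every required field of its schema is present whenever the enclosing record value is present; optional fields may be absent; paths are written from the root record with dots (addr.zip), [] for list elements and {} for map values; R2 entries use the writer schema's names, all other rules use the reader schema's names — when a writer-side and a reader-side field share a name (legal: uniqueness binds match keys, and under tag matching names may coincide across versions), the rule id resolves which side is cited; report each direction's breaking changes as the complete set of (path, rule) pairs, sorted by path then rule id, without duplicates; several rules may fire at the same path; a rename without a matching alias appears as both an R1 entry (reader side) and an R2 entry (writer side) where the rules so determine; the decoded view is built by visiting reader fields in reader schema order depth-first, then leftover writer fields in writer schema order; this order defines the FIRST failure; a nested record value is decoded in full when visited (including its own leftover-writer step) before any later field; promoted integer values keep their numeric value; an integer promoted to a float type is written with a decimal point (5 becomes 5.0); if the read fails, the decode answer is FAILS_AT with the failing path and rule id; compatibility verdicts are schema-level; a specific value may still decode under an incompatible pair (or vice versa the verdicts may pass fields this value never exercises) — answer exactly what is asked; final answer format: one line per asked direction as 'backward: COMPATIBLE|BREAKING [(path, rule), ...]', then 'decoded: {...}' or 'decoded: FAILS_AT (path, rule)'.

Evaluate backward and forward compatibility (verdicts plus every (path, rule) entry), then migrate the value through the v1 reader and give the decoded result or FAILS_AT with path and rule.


backward: COMPATIBLE []; forward: COMPATIBLE []; decoded: {"kind": "HIGH", "label": "alpha", "factor": null, "price": null, "weight": null, "locale": "gamma", "name": "beta"}

arrows below run writer -> reader for Profile
backward pass over Profile, reader schema v2, writer schema v1:
  State -> State, writer required: kind aligns to kind
  string -> string, writer required: label aligns to label
  float64 -> float64, writer optional: factor aligns to factor
  string -> string, writer required: locale aligns to locale
  string -> string, writer optional: name aligns to name
  writer field price has no reader counterpart
  writer field weight has no reader counterpart
  => backward verdict for Profile: COMPATIBLE, no violations
forward pass over Profile, reader schema v1, writer schema v2:
  State -> State, writer required: kind aligns to kind
  string -> string, writer required: label aligns to label
  float64 -> float64, writer optional: factor aligns to factor
  price has no writer counterpart
  weight has no writer counterpart
  string -> string, writer required: locale aligns to locale
  string -> string, writer optional: name aligns to name
  => forward verdict for Profile: COMPATIBLE, no violations
decoding the Profile value with the v1 reader:
  kind := "HIGH"
  label := "alpha"
  factor := null (absent, optional -> null)
  price := null (absent, optional -> null)
  weight := null (absent, optional -> null)
  locale := "gamma"
  name := "beta"
  => decoded: {"kind": "HIGH", "label": "alpha", "factor": null, "price": null, "weight": null, "locale": "gamma", "name": "beta"}


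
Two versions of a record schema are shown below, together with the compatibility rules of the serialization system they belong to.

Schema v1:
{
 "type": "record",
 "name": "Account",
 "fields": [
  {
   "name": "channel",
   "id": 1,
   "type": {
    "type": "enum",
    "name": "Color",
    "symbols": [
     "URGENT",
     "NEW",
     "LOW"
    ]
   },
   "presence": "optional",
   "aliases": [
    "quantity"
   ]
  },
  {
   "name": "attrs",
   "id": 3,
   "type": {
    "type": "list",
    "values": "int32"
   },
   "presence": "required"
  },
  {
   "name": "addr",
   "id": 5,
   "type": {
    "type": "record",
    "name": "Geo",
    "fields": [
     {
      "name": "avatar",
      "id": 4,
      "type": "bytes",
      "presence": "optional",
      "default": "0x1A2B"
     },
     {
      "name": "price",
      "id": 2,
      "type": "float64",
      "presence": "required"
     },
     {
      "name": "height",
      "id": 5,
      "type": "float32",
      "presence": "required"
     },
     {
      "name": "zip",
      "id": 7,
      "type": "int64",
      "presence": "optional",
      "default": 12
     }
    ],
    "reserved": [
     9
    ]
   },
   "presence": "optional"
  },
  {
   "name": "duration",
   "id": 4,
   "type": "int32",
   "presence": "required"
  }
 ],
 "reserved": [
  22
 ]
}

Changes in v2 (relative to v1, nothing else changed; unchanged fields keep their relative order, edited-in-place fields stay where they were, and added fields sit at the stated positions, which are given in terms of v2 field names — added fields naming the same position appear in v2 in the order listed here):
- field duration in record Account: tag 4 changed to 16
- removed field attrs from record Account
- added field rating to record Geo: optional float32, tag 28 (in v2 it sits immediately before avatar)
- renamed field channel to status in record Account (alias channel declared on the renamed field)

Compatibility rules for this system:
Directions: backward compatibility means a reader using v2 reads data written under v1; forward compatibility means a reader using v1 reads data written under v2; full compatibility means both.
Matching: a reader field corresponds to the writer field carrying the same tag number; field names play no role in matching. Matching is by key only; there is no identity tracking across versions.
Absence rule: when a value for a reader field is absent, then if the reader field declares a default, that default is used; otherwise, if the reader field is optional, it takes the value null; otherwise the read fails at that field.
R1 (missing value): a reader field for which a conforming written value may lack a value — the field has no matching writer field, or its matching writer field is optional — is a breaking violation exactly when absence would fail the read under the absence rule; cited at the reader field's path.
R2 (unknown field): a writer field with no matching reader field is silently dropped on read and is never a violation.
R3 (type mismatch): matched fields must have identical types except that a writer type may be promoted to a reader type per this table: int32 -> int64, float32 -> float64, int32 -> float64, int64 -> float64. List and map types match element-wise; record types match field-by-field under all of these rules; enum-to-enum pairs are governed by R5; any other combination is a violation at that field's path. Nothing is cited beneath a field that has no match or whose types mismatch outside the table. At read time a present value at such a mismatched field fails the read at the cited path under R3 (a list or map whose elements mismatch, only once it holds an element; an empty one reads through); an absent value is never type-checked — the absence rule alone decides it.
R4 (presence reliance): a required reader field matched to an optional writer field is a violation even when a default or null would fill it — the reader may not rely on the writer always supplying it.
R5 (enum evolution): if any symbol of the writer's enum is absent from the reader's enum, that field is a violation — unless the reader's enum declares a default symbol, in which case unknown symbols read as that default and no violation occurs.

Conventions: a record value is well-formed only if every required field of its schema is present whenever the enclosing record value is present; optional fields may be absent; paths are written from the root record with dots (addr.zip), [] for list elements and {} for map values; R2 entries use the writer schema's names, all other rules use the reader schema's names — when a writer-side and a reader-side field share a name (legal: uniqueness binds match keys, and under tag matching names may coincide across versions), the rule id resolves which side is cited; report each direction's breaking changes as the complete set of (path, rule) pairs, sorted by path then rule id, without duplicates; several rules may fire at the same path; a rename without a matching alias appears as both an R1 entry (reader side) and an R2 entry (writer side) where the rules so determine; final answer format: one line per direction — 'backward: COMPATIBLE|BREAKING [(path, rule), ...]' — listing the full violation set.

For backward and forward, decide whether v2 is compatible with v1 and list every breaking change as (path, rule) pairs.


arrows below run writer -> reader for Account
backward pass over Account, reader schema v2, writer schema v1:
  status: Color -> Color, writer optional; from channel
  addr: Geo -> Geo, writer optional; from addr
  duration: no writer-side match
  leftover writer field: attrs
  leftover writer field: duration
  addr.rating: no writer-side match
  addr.avatar: bytes -> bytes, writer optional; from addr.avatar
  addr.price: float64 -> float64, writer required; from addr.price
  addr.height: float32 -> float32, writer required; from addr.height
  addr.zip: int64 -> int64, writer optional; from addr.zip
  violation R1 at duration
  => backward verdict for Account: BREAKING, 1 violation(s)
forward pass over Account, reader schema v1, writer schema v2:
  channel: Color -> Color, writer optional; from status
  attrs: no writer-side match
  addr: Geo -> Geo, writer optional; from addr
  duration: no writer-side match
  leftover writer field: duration
  addr.avatar: bytes -> bytes, writer optional; from addr.avatar
  addr.price: float64 -> float64, writer required; from addr.price
  addr.height: float32 -> float32, writer required; from addr.height
  addr.zip: int64 -> int64, writer optional; from addr.zip
  leftover writer field: addr.rating
  violation R1 at attrs
  violation R1 at duration
  => forward verdict for Account: BREAKING, 2 violation(s)

backward: BREAKING [(duration, R1)]; forward: BREAKING [(attrs, R1), (duration, R1)]


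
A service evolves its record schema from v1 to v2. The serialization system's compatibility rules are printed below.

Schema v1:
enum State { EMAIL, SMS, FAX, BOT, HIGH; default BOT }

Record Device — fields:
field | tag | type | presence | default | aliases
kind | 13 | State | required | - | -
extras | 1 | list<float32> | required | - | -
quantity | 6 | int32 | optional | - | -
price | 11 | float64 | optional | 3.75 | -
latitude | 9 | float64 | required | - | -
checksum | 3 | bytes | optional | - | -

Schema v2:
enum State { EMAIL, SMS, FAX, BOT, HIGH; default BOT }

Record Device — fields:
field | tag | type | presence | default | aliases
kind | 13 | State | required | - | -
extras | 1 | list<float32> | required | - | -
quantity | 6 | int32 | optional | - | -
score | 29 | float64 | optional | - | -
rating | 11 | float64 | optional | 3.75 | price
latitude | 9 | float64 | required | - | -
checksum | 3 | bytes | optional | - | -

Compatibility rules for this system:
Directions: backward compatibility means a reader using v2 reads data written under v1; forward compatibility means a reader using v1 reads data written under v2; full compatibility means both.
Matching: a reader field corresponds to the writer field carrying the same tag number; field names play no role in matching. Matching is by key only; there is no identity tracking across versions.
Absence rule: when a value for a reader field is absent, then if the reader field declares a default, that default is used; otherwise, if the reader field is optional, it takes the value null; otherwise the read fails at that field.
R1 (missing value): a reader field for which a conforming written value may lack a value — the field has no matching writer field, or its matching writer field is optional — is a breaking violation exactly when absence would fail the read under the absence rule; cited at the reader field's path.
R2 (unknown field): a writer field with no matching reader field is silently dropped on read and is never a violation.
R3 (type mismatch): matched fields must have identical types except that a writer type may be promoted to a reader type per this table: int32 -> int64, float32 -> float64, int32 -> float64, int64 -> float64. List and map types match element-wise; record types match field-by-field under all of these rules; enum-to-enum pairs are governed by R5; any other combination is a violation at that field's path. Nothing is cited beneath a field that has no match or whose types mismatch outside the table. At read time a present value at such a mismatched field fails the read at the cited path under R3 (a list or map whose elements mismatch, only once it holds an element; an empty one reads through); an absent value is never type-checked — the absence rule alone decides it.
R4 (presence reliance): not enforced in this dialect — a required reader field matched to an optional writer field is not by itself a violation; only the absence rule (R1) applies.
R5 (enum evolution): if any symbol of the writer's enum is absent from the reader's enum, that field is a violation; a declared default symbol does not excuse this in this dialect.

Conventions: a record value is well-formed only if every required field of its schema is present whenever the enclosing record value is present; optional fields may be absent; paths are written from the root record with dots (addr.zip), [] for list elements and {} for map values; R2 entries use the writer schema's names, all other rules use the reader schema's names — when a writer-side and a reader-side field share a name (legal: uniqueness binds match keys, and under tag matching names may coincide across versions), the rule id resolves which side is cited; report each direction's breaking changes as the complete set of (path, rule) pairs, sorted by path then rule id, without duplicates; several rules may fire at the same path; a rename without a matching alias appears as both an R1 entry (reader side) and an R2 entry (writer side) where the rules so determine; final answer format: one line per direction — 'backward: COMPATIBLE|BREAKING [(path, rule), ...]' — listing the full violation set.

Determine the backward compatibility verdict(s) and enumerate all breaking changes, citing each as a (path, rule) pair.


backward: COMPATIBLE []

in Device below, arrows point writer -> reader
backward on Device — v2 reading data written by v1:
  kind <- kind (State -> State, writer required)
  extras <- extras (list<float32> -> list<float32>, writer required)
  quantity <- quantity (int32 -> int32, writer optional)
  no writer field matches reader score
  rating <- price (float64 -> float64, writer optional)
  latitude <- latitude (float64 -> float64, writer required)
  checksum <- checksum (bytes -> bytes, writer optional)
  => backward: COMPATIBLE
ruling out the remaining Device differences:
  added field score to record Device: optional float64, tag 29 (in v2 it sits immediately before rating) -> no rule fires on it in Device's dialect; the asked verdict holds
  renamed field price to rating in record Device (alias price declared on the renamed field) -> no rule fires on it in Device's dialect; the asked verdict holds


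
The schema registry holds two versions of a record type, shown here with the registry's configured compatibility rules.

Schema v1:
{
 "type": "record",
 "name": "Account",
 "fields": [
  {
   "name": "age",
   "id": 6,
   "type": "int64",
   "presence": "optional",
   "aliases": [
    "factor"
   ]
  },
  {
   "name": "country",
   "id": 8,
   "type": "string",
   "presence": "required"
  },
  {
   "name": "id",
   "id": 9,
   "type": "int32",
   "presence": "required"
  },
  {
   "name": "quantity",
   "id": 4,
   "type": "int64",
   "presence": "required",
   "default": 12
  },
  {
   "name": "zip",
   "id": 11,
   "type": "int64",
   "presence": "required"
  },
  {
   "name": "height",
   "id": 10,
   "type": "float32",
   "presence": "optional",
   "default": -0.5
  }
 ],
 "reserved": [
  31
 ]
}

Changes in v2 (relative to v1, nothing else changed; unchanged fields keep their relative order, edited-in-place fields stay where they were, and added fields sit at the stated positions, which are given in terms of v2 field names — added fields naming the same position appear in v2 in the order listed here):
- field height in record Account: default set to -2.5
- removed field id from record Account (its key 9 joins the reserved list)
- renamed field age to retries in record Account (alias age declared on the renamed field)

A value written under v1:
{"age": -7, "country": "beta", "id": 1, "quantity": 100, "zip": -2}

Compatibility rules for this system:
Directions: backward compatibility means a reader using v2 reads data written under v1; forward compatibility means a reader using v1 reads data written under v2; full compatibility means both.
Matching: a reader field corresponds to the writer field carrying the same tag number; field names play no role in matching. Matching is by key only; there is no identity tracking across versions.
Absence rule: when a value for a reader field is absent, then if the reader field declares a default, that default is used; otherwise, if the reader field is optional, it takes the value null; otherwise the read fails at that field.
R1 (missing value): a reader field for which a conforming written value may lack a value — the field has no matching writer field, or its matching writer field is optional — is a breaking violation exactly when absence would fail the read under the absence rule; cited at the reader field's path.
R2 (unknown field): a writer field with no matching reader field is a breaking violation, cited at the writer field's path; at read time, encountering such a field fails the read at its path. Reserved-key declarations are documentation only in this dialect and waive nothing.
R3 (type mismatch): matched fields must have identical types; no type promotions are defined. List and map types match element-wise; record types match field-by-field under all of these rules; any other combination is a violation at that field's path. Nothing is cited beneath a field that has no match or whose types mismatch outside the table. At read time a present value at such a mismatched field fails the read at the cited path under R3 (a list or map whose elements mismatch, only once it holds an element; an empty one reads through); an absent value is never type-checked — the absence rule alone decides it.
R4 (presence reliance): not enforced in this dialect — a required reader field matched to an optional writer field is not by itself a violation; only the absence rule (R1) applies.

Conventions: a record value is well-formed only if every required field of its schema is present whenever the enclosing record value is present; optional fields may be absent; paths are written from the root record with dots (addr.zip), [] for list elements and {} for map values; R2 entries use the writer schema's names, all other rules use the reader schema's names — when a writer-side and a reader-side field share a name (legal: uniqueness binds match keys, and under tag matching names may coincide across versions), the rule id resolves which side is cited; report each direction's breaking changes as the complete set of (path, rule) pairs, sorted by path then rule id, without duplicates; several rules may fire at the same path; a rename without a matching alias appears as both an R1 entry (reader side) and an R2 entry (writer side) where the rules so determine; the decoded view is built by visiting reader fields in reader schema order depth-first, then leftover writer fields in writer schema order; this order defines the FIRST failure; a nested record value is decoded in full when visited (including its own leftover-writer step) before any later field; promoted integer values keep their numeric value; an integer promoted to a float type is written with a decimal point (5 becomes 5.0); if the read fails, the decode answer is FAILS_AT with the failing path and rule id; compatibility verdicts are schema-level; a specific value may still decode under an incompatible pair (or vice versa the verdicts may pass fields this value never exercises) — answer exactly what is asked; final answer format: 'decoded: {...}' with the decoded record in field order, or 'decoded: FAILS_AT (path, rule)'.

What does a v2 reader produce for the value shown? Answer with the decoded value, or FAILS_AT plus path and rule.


in Account below, arrows point writer -> reader
decode (reader v2):
  retries := -7 (from writer age)
  country := "beta"
  quantity := 100
  zip := -2
  height := -2.5 (absent -> default)
  read fails at id under R2 (unknown field)
  => FAILS_AT (id, R2)
checking off the Account differences that do not matter here:
  field height in record Account: default set to -2.5 -> inert under this dialect — no rule fires on Account and the result does not move
  renamed field age to retries in record Account (alias age declared on the renamed field) -> inert under this dialect — no rule fires on Account and the result does not move

decoded: FAILS_AT (id, R2)
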